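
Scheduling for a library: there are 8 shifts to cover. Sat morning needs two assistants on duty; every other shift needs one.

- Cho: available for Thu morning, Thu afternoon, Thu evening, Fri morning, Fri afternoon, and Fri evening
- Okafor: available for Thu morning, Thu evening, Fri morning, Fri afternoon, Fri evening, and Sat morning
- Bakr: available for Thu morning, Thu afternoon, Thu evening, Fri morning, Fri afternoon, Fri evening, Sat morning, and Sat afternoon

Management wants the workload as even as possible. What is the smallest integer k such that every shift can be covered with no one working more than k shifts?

With 3 assistants and 9 worker-slots to fill, someone must work at least ⌈9/3⌉ = 3 shifts, so k ≥ 3.
k = 3 works: Thu morning→Cho, Thu afternoon→Cho, Thu evening→Cho, Fri morning→Okafor, Fri afternoon→Okafor, Fri evening→Bakr, Sat morning→Okafor+Bakr, Sat afternoon→Bakr.
Loads: Cho 3, Okafor 3, Bakr 3 — all ≤ 3.

3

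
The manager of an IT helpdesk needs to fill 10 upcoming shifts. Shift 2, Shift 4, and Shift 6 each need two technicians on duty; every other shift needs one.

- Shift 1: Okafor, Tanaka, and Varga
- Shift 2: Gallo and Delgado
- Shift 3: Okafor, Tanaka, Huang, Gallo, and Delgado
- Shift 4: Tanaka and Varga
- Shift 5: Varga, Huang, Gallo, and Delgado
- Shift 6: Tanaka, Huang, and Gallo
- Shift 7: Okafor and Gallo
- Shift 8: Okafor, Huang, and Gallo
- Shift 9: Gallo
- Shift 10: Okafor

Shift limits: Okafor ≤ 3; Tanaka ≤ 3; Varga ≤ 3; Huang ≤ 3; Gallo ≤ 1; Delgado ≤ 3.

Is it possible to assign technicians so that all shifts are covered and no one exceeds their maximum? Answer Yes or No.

No

Total capacity is 16 and 13 slots are needed, so capacity alone doesn't rule it out.
Shifts {Shift 2, Shift 9} need 3 worker-slots in total, but the technicians available for any of those shifts (Gallo and Delgado) can supply at most 2 among them. So no valid schedule exists.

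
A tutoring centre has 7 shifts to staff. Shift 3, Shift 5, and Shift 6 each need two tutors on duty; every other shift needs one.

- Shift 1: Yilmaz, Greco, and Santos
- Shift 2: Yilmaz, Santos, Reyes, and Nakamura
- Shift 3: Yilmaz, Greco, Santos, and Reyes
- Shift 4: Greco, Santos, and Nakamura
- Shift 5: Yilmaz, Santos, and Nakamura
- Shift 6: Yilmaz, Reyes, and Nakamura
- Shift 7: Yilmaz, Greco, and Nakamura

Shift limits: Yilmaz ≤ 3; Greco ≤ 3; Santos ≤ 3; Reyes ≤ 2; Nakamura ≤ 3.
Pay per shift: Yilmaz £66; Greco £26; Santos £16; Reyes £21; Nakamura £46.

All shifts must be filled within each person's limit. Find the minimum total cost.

Picking the cheapest available tutor for each shift independently would cost £240, but that ignores the shift limits.
An optimal schedule: Shift 1→Santos, Shift 2→Santos, Shift 3→Reyes+Greco, Shift 4→Greco, Shift 5→Santos+Nakamura, Shift 6→Reyes+Nakamura, Shift 7→Greco.
Total: 16 + 16 + 21 + 26 + 26 + 16 + 46 + 21 + 46 + 26 = £260.

£260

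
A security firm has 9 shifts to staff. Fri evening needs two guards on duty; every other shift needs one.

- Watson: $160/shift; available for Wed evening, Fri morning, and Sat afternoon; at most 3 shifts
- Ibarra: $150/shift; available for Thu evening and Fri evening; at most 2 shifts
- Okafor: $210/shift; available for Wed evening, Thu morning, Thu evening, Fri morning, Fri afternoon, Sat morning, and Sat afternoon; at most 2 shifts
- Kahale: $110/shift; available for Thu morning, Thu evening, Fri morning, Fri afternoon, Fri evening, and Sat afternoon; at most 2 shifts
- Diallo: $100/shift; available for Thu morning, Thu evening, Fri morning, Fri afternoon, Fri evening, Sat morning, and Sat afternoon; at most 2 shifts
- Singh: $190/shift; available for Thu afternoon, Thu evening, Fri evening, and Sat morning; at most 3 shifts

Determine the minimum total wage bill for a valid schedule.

$1390

Thu afternoon can only be covered by Singh, so that assignment is forced.
Picking the cheapest available guard for each shift independently would cost $1160, but that ignores the shift limits.
An optimal schedule: Wed evening→Watson, Thu morning→Diallo, Thu afternoon→Singh, Thu evening→Ibarra, Fri morning→Watson, Fri afternoon→Kahale, Fri evening→Kahale+Ibarra, Sat morning→Diallo, Sat afternoon→Watson.
Total: 160 + 100 + 190 + 150 + 160 + 110 + 110 + 150 + 100 + 160 = $1390.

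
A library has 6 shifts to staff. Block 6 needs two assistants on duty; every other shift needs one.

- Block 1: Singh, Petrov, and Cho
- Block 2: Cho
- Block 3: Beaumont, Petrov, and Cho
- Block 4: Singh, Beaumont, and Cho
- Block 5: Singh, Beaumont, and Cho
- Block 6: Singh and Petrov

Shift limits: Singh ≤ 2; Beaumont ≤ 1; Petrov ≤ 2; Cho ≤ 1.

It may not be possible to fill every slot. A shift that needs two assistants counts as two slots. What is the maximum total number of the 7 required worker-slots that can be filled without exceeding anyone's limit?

6

Total capacity across all assistants is 2+1+2+1 = 6, and 7 slots are needed, so at most 6 can be filled.
An assignment achieving 6: Block 1→Singh, Block 2→Cho, Block 3→Petrov, Block 4→Beaumont, Block 6→Singh+Petrov.
Loads: Singh 2/2, Beaumont 1/1, Petrov 2/2, Cho 1/1.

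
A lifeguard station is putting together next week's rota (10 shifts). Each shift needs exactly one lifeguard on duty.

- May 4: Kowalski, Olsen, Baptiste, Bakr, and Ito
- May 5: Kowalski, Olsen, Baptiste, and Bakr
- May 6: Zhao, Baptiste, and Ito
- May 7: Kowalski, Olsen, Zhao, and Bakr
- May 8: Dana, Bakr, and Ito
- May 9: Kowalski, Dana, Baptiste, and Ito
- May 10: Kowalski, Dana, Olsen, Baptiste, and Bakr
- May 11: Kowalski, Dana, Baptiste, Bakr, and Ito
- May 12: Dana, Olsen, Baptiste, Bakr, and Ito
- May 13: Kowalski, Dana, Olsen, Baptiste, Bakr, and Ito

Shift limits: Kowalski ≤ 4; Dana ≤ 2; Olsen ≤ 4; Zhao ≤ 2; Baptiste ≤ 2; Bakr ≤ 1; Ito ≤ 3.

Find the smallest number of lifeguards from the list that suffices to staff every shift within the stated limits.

3

10 slots to fill and no one can take more than 4, so at least ⌈10/4⌉ = 3 lifeguards are needed.
Kowalski, Olsen, and Ito alone can cover everything: May 4→Olsen, May 5→Kowalski, May 6→Ito, May 7→Kowalski, May 8→Ito, May 9→Kowalski, May 10→Kowalski, May 11→Ito, May 12→Olsen, May 13→Olsen.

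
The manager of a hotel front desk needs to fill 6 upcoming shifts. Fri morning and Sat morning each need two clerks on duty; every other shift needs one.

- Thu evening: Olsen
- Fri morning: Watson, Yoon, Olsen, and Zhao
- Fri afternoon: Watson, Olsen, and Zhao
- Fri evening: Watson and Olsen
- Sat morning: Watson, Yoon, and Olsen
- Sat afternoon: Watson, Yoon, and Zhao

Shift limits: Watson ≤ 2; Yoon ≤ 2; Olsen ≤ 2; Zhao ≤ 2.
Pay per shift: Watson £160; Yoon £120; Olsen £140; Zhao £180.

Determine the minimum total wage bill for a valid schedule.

Thu evening can only be covered by Olsen, so that assignment is forced.
Picking the cheapest available clerk for each shift independently would cost £1060, but that ignores the shift limits.
An optimal schedule: Thu evening→Olsen, Fri morning→Yoon+Zhao, Fri afternoon→Watson, Fri evening→Watson, Sat morning→Yoon+Olsen, Sat afternoon→Zhao.
Total: 140 + 120 + 180 + 160 + 160 + 120 + 140 + 180 = £1200.

£1200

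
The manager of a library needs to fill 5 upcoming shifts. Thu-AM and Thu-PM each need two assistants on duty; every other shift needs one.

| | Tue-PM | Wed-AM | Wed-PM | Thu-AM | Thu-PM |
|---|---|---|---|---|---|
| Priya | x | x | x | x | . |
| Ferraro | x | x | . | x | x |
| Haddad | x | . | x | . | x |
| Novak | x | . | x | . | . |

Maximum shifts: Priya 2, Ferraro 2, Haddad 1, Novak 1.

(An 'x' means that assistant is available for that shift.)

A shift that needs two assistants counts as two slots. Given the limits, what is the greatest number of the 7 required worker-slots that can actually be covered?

Total capacity across all assistants is 2+2+1+1 = 6, and 7 slots are needed, so at most 6 can be filled.
An assignment achieving 6: Wed-AM→Priya, Wed-PM→Novak, Thu-AM→Priya+Ferraro, Thu-PM→Ferraro+Haddad.
Loads: Priya 2/2, Ferraro 2/2, Haddad 1/1, Novak 1/1.

6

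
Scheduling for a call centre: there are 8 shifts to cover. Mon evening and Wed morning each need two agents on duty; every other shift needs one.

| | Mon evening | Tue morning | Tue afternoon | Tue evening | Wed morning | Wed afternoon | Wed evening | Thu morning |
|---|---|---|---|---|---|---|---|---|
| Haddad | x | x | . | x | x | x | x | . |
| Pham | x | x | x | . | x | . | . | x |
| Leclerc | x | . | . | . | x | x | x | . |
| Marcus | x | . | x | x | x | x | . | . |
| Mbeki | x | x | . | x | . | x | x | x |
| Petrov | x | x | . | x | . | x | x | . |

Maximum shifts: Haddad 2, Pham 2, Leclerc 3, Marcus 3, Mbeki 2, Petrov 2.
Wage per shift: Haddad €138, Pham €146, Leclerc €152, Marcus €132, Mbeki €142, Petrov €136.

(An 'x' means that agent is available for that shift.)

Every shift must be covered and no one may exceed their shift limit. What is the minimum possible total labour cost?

€1374

Picking the cheapest available agent for each shift independently would cost €1348, but that ignores the shift limits.
An optimal schedule: Mon evening→Haddad+Mbeki, Tue morning→Petrov, Tue afternoon→Marcus, Tue evening→Marcus, Wed morning→Haddad+Pham, Wed afternoon→Marcus, Wed evening→Petrov, Thu morning→Mbeki.
Total: 138 + 142 + 136 + 132 + 132 + 138 + 146 + 132 + 136 + 142 = €1374.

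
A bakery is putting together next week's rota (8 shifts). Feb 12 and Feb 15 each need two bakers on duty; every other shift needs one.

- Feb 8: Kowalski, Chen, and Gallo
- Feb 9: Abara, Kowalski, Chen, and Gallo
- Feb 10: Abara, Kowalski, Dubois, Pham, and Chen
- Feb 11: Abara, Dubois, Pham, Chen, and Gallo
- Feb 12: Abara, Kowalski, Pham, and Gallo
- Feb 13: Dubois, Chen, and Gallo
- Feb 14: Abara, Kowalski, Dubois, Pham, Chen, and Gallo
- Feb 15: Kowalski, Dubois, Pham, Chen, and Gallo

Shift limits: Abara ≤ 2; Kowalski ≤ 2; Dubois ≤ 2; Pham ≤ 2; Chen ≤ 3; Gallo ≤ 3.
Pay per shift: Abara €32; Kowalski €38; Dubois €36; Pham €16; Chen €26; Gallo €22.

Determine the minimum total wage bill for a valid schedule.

€240

Picking the cheapest available baker for each shift independently would cost €190, but that ignores the shift limits.
An optimal schedule: Feb 8→Gallo, Feb 9→Gallo, Feb 10→Chen, Feb 11→Chen, Feb 12→Pham+Abara, Feb 13→Gallo, Feb 14→Abara, Feb 15→Pham+Chen.
Total: 22 + 22 + 26 + 26 + 16 + 32 + 22 + 32 + 16 + 26 = €240.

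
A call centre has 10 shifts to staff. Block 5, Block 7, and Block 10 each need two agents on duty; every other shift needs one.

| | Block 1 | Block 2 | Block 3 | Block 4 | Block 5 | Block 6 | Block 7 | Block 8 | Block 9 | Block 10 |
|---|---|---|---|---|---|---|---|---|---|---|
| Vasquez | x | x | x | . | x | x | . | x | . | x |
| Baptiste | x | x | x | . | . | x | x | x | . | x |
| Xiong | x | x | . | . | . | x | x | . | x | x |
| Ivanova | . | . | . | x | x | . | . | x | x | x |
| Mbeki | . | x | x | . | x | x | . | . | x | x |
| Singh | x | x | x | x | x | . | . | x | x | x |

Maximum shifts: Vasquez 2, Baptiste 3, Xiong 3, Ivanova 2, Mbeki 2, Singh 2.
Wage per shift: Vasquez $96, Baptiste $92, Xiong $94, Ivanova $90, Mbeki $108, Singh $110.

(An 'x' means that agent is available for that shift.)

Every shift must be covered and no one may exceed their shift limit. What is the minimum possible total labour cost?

Block 7 can only be covered by Baptiste and Xiong, so that assignment is forced.
Picking the cheapest available agent for each shift independently would cost $1192, but that ignores the shift limits.
An optimal schedule: Block 1→Vasquez, Block 2→Xiong, Block 3→Vasquez, Block 4→Ivanova, Block 5→Ivanova+Mbeki, Block 6→Baptiste, Block 7→Baptiste+Xiong, Block 8→Baptiste, Block 9→Xiong, Block 10→Mbeki+Singh.
Total: 96 + 94 + 96 + 90 + 90 + 108 + 92 + 92 + 94 + 92 + 94 + 108 + 110 = $1256.

$1256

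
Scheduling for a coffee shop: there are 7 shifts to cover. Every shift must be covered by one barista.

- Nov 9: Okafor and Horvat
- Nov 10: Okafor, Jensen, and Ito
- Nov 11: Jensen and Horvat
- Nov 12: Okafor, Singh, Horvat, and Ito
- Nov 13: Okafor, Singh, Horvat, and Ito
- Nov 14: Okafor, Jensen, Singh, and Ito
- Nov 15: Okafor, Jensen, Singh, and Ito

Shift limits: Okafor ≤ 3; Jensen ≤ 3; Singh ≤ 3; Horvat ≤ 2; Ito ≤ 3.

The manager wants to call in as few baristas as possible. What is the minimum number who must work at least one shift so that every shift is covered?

7 slots to fill and no one can take more than 3, so at least ⌈7/3⌉ = 3 baristas are needed.
Okafor, Jensen, and Singh alone can cover everything: Nov 9→Okafor, Nov 10→Okafor, Nov 11→Jensen, Nov 12→Okafor, Nov 13→Singh, Nov 14→Jensen, Nov 15→Jensen.

3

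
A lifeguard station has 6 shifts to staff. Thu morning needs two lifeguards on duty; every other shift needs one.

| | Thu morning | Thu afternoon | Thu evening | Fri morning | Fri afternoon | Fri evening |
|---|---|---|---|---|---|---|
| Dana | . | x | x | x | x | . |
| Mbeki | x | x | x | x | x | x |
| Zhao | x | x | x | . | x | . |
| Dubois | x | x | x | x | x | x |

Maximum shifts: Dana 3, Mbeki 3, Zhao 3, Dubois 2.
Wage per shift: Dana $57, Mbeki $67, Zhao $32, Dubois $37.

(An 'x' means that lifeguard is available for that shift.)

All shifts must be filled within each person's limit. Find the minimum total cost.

Picking the cheapest available lifeguard for each shift independently would cost $239, but that ignores the shift limits.
An optimal schedule: Thu morning→Zhao+Dubois, Thu afternoon→Zhao, Thu evening→Zhao, Fri morning→Dana, Fri afternoon→Dana, Fri evening→Dubois.
Total: 32 + 37 + 32 + 32 + 57 + 57 + 37 = $284.

$284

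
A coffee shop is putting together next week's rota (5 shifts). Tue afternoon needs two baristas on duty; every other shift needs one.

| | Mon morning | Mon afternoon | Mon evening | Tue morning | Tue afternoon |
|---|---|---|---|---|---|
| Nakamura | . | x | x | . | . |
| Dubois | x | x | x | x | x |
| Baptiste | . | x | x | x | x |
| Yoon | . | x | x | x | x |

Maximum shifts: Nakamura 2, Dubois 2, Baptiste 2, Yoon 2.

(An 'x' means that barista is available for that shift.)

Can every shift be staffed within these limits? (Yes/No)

Mon morning can only be covered by Dubois, so that assignment is forced.
One valid schedule: Mon morning→Dubois, Mon afternoon→Nakamura, Mon evening→Nakamura, Tue morning→Dubois, Tue afternoon→Baptiste+Yoon.
Loads: Nakamura 2/2, Dubois 2/2, Baptiste 1/2, Yoon 1/2 — all within limits.

Yes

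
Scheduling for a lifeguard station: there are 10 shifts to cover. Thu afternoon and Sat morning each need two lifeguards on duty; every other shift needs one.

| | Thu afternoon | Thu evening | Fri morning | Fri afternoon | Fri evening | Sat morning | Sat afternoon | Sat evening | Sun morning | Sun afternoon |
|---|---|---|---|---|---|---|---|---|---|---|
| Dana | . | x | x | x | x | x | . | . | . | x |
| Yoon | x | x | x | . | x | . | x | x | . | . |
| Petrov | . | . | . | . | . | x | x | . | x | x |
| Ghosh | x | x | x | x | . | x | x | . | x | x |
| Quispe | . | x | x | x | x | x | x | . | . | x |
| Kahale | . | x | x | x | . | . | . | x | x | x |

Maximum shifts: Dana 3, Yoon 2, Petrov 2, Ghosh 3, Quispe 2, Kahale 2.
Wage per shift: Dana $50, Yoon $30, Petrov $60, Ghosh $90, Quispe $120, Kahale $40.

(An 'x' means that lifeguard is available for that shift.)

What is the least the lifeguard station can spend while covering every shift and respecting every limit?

Thu afternoon can only be covered by Yoon and Ghosh, so that assignment is forced.
Picking the cheapest available lifeguard for each shift independently would cost $500, but that ignores the shift limits.
An optimal schedule: Thu afternoon→Yoon+Ghosh, Thu evening→Dana, Fri morning→Dana, Fri afternoon→Kahale, Fri evening→Dana, Sat morning→Petrov+Ghosh, Sat afternoon→Petrov, Sat evening→Yoon, Sun morning→Kahale, Sun afternoon→Ghosh.
Total: 30 + 90 + 50 + 50 + 40 + 50 + 60 + 90 + 60 + 30 + 40 + 90 = $680.

$680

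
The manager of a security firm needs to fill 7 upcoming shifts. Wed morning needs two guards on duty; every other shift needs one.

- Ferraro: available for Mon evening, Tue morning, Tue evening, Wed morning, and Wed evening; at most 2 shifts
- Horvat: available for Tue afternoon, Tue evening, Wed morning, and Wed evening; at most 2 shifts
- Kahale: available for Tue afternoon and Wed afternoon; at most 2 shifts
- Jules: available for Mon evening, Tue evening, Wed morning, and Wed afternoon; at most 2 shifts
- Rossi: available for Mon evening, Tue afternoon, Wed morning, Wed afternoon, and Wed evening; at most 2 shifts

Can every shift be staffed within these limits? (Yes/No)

Tue morning can only be covered by Ferraro, so that assignment is forced.
One valid schedule: Mon evening→Ferraro, Tue morning→Ferraro, Tue afternoon→Horvat, Tue evening→Horvat, Wed morning→Jules+Rossi, Wed afternoon→Kahale, Wed evening→Rossi.
Loads: Ferraro 2/2, Horvat 2/2, Kahale 1/2, Jules 1/2, Rossi 2/2 — all within limits.

Yes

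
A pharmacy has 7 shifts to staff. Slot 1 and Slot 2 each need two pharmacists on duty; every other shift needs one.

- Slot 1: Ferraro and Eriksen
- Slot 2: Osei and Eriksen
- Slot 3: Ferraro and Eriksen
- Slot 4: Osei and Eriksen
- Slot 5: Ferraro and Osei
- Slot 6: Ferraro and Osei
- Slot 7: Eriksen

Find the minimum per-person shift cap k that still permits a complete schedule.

With 3 pharmacists and 9 worker-slots to fill, someone must work at least ⌈9/3⌉ = 3 shifts, so k ≥ 3.
k = 3 works: Slot 1→Ferraro+Eriksen, Slot 2→Osei+Eriksen, Slot 3→Ferraro, Slot 4→Osei, Slot 5→Ferraro, Slot 6→Osei, Slot 7→Eriksen.
Loads: Ferraro 3, Osei 3, Eriksen 3 — all ≤ 3.

3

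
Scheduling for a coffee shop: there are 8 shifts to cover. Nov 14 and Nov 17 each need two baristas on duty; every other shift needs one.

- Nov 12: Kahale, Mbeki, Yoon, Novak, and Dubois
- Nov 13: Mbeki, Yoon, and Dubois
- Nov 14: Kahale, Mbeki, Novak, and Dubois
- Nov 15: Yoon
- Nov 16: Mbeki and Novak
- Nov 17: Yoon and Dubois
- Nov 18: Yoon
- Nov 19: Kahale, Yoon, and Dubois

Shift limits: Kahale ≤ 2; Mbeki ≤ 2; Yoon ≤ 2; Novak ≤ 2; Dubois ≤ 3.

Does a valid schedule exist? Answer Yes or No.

No

Total capacity is 11 and 10 slots are needed, so capacity alone doesn't rule it out.
Shifts {Nov 15, Nov 17, Nov 18} need 4 worker-slots in total, but the baristas available for any of those shifts (Yoon and Dubois) can supply at most 3 among them. So no valid schedule exists.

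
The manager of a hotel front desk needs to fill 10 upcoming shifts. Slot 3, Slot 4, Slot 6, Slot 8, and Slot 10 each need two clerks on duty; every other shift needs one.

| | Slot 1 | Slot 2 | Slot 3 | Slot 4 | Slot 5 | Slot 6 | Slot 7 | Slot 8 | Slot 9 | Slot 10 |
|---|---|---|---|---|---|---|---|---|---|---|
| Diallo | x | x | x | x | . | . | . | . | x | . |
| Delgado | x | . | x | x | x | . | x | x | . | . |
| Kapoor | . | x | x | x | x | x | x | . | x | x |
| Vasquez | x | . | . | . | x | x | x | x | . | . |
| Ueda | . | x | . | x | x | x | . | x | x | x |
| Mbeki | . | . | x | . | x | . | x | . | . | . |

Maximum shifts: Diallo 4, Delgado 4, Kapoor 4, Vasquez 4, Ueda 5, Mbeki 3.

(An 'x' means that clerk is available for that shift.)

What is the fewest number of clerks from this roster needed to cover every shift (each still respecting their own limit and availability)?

15 slots to fill and no one can take more than 5, so at least ⌈15/5⌉ = 3 clerks are needed.
Any 3 clerks together have capacity at most 5+4+4 = 13 < 15 slots, so 3 can never suffice.
Diallo, Delgado, Kapoor, and Ueda alone can cover everything: Slot 1→Diallo, Slot 2→Diallo, Slot 3→Diallo+Delgado, Slot 4→Kapoor+Ueda, Slot 5→Delgado, Slot 6→Kapoor+Ueda, Slot 7→Delgado, Slot 8→Delgado+Ueda, Slot 9→Diallo, Slot 10→Kapoor+Ueda.

4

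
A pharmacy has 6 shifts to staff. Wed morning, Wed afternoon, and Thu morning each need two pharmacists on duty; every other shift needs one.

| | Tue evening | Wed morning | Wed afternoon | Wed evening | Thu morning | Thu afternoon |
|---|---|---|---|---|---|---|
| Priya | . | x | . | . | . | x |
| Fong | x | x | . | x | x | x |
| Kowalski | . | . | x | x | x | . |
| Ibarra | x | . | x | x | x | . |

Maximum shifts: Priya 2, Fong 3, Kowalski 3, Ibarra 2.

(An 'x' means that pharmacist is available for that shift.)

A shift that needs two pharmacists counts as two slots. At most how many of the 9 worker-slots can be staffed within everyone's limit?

9

Total capacity across all pharmacists is 2+3+3+2 = 10, and 9 slots are needed, so at most 9 can be filled.
An assignment achieving 9: Tue evening→Fong, Wed morning→Priya+Fong, Wed afternoon→Kowalski+Ibarra, Wed evening→Fong, Thu morning→Kowalski+Ibarra, Thu afternoon→Priya.
Loads: Priya 2/2, Fong 3/3, Kowalski 2/3, Ibarra 2/2.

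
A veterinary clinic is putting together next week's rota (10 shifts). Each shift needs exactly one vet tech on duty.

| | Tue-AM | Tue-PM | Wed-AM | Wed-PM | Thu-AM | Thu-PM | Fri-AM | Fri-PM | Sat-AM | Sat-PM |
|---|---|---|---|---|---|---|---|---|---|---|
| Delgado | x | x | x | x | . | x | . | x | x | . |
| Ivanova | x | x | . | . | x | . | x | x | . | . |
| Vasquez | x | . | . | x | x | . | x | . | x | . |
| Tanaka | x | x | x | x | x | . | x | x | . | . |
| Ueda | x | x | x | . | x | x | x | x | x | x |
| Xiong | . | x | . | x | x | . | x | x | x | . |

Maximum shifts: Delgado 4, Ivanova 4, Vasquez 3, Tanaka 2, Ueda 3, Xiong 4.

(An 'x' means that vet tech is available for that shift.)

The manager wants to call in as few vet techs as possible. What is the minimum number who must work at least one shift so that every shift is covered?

10 slots to fill and no one can take more than 4, so at least ⌈10/4⌉ = 3 vet techs are needed.
Delgado, Ivanova, and Ueda alone can cover everything: Tue-AM→Ivanova, Tue-PM→Ivanova, Wed-AM→Delgado, Wed-PM→Delgado, Thu-AM→Ivanova, Thu-PM→Delgado, Fri-AM→Ivanova, Fri-PM→Ueda, Sat-AM→Delgado, Sat-PM→Ueda.

3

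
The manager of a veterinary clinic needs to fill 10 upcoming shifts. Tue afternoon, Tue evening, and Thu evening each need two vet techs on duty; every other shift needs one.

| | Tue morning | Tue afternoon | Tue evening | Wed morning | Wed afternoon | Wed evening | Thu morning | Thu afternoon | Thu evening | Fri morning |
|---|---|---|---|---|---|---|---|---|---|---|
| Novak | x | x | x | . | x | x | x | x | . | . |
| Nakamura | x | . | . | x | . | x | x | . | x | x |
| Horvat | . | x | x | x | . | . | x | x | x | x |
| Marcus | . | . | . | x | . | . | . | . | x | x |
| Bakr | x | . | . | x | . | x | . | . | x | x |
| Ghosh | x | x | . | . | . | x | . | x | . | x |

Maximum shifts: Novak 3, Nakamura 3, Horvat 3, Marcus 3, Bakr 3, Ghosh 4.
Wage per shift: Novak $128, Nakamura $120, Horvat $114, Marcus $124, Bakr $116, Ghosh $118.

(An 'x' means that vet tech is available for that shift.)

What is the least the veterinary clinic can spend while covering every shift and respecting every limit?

$1538

Tue evening can only be covered by Novak and Horvat, so that assignment is forced.
Wed afternoon can only be covered by Novak, so that assignment is forced.
Picking the cheapest available vet tech for each shift independently would cost $1520, but that ignores the shift limits.
An optimal schedule: Tue morning→Bakr, Tue afternoon→Horvat+Ghosh, Tue evening→Horvat+Novak, Wed morning→Bakr, Wed afternoon→Novak, Wed evening→Ghosh, Thu morning→Horvat, Thu afternoon→Ghosh, Thu evening→Bakr+Nakamura, Fri morning→Ghosh.
Total: 116 + 114 + 118 + 114 + 128 + 116 + 128 + 118 + 114 + 118 + 116 + 120 + 118 = $1538.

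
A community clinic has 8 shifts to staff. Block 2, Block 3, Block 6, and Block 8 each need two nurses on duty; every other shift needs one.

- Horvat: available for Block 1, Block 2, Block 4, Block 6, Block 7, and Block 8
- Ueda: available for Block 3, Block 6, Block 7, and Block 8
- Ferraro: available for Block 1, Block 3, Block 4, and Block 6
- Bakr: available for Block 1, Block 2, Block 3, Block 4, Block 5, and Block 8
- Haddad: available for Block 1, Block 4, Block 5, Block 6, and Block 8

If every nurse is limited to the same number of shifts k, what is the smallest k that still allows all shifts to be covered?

3

With 5 nurses and 12 worker-slots to fill, someone must work at least ⌈12/5⌉ = 3 shifts, so k ≥ 3.
k = 3 works: Block 1→Horvat, Block 2→Horvat+Bakr, Block 3→Ueda+Ferraro, Block 4→Ferraro, Block 5→Bakr, Block 6→Ueda+Ferraro, Block 7→Horvat, Block 8→Ueda+Bakr.
Loads: Horvat 3, Ueda 3, Ferraro 3, Bakr 3, Haddad 0 — all ≤ 3.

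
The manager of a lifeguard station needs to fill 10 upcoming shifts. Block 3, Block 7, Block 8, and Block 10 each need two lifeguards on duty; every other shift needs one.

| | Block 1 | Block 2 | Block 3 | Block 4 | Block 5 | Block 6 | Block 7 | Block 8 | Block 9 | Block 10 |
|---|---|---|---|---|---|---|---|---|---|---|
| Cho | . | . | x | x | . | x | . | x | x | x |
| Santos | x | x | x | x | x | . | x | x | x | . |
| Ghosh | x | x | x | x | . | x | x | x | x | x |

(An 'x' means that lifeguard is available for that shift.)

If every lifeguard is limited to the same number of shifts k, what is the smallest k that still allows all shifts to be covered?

With 3 lifeguards and 14 worker-slots to fill, someone must work at least ⌈14/3⌉ = 5 shifts, so k ≥ 5.
k = 5 works: Block 1→Santos, Block 2→Santos, Block 3→Cho+Santos, Block 4→Cho, Block 5→Santos, Block 6→Cho, Block 7→Santos+Ghosh, Block 8→Cho+Ghosh, Block 9→Ghosh, Block 10→Cho+Ghosh.
Loads: Cho 5, Santos 5, Ghosh 4 — all ≤ 5.

5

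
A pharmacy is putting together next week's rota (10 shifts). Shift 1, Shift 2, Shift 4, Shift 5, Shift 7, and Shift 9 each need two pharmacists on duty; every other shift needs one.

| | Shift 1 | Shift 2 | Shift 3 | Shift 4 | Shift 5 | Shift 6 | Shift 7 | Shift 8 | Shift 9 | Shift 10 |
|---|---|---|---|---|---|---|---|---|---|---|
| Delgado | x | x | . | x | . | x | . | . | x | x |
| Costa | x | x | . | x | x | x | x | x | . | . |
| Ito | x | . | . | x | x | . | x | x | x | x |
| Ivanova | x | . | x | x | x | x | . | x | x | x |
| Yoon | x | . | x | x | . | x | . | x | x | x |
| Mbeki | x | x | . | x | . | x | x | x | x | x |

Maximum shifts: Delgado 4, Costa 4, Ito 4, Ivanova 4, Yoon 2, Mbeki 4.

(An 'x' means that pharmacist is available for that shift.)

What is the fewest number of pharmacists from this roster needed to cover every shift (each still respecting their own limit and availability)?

4

16 slots to fill and no one can take more than 4, so at least ⌈16/4⌉ = 4 pharmacists are needed.
Delgado, Costa, Ito, and Ivanova alone can cover everything: Shift 1→Delgado+Ivanova, Shift 2→Delgado+Costa, Shift 3→Ivanova, Shift 4→Ito+Ivanova, Shift 5→Costa+Ito, Shift 6→Delgado, Shift 7→Costa+Ito, Shift 8→Costa, Shift 9→Delgado+Ito, Shift 10→Ivanova.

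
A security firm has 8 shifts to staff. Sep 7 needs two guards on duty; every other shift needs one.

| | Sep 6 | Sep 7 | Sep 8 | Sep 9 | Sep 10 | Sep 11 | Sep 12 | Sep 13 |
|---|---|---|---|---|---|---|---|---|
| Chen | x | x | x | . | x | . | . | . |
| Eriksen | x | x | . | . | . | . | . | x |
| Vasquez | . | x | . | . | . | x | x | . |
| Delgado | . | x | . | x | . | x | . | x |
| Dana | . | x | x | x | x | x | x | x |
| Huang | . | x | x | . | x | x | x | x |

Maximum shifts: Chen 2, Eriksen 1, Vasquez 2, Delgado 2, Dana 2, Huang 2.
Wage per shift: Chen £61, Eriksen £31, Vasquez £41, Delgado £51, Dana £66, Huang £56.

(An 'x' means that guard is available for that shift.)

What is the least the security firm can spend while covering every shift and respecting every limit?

£449

Picking the cheapest available guard for each shift independently would cost £379, but that ignores the shift limits.
An optimal schedule: Sep 6→Eriksen, Sep 7→Huang+Chen, Sep 8→Huang, Sep 9→Delgado, Sep 10→Chen, Sep 11→Vasquez, Sep 12→Vasquez, Sep 13→Delgado.
Total: 31 + 56 + 61 + 56 + 51 + 61 + 41 + 41 + 51 = £449.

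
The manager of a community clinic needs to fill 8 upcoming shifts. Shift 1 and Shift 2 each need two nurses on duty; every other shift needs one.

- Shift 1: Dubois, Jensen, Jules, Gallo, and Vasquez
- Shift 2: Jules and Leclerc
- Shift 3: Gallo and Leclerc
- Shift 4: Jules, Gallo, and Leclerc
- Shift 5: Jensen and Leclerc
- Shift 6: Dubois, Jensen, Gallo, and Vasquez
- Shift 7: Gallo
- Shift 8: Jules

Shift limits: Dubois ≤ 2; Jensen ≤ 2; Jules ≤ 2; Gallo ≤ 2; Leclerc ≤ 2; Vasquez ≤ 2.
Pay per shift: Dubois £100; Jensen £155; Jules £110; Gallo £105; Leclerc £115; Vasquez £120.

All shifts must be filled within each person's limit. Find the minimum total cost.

£1135

Shift 2 can only be covered by Jules and Leclerc, so that assignment is forced.
Shift 7 can only be covered by Gallo, so that assignment is forced.
Shift 8 can only be covered by Jules, so that assignment is forced.
Picking the cheapest available nurse for each shift independently would cost £1070, but that ignores the shift limits.
An optimal schedule: Shift 1→Dubois+Vasquez, Shift 2→Jules+Leclerc, Shift 3→Gallo, Shift 4→Leclerc, Shift 5→Jensen, Shift 6→Dubois, Shift 7→Gallo, Shift 8→Jules.
Total: 100 + 120 + 110 + 115 + 105 + 115 + 155 + 100 + 105 + 110 = £1135.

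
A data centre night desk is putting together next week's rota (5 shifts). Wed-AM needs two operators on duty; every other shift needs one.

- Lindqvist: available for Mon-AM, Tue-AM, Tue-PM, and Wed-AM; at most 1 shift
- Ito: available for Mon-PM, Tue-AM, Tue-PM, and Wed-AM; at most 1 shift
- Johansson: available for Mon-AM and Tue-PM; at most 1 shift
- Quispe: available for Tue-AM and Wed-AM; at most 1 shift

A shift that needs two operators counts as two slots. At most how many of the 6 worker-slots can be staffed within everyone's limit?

Total capacity across all operators is 1+1+1+1 = 4, and 6 slots are needed, so at most 4 can be filled.
An assignment achieving 4: Mon-AM→Lindqvist, Mon-PM→Ito, Tue-AM→Quispe, Tue-PM→Johansson.
Loads: Lindqvist 1/1, Ito 1/1, Johansson 1/1, Quispe 1/1.

4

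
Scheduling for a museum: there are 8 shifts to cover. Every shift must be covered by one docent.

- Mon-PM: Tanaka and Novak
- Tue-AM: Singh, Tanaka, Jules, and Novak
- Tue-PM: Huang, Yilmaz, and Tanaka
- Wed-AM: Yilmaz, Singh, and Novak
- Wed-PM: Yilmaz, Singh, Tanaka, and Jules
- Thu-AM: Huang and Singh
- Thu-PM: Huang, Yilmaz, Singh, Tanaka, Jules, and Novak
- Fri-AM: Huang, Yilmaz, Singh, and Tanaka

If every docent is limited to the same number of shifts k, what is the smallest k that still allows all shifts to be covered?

2

With 6 docents and 8 worker-slots to fill, someone must work at least ⌈8/6⌉ = 2 shifts, so k ≥ 2.
k = 2 works: Mon-PM→Tanaka, Tue-AM→Singh, Tue-PM→Huang, Wed-AM→Yilmaz, Wed-PM→Yilmaz, Thu-AM→Huang, Thu-PM→Tanaka, Fri-AM→Singh.
Loads: Huang 2, Yilmaz 2, Singh 2, Tanaka 2, Jules 0, Novak 0 — all ≤ 2.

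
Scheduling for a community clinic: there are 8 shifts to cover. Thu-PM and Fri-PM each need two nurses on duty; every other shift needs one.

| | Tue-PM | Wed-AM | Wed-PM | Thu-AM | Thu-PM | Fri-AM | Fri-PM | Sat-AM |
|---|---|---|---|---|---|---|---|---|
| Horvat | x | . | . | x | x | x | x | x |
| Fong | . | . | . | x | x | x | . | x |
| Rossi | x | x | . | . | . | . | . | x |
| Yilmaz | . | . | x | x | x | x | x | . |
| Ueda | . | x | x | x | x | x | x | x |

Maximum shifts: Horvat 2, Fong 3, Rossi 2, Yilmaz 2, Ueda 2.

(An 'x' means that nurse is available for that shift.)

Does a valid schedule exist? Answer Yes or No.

One valid schedule: Tue-PM→Horvat, Wed-AM→Rossi, Wed-PM→Yilmaz, Thu-AM→Fong, Thu-PM→Fong+Ueda, Fri-AM→Fong, Fri-PM→Horvat+Yilmaz, Sat-AM→Rossi.
Loads: Horvat 2/2, Fong 3/3, Rossi 2/2, Yilmaz 2/2, Ueda 1/2 — all within limits.

Yes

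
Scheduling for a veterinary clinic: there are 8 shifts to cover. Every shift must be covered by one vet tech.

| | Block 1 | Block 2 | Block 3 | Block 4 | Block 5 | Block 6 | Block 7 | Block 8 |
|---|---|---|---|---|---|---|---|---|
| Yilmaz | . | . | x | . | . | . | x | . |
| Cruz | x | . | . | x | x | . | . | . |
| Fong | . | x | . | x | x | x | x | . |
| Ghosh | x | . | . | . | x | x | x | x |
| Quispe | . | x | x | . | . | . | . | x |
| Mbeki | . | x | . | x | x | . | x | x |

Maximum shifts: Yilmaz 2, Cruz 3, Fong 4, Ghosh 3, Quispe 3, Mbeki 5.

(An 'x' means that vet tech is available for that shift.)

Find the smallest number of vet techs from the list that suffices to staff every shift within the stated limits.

8 slots to fill and no one can take more than 5, so at least ⌈8/5⌉ = 2 vet techs are needed.
No set of 2 vet techs can cover every shift (each such set leaves at least one shift with no one available or exceeds a cap).
Yilmaz, Fong, and Ghosh alone can cover everything: Block 1→Ghosh, Block 2→Fong, Block 3→Yilmaz, Block 4→Fong, Block 5→Fong, Block 6→Fong, Block 7→Yilmaz, Block 8→Ghosh.

3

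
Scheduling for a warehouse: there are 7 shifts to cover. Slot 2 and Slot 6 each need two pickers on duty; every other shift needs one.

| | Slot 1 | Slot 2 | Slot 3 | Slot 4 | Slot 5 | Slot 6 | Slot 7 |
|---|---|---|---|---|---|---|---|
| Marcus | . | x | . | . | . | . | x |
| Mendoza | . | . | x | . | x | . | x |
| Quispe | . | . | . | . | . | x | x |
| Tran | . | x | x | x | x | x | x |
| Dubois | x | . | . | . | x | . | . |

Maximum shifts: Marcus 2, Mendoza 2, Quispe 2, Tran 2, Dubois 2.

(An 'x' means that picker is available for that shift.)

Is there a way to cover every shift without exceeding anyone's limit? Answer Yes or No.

No

Total capacity is 10 and 9 slots are needed, so capacity alone doesn't rule it out.
Shifts {Slot 2, Slot 4, Slot 6} need 5 worker-slots in total, but the pickers available for any of those shifts (Marcus, Quispe, and Tran) can supply at most 4 among them. So no valid schedule exists.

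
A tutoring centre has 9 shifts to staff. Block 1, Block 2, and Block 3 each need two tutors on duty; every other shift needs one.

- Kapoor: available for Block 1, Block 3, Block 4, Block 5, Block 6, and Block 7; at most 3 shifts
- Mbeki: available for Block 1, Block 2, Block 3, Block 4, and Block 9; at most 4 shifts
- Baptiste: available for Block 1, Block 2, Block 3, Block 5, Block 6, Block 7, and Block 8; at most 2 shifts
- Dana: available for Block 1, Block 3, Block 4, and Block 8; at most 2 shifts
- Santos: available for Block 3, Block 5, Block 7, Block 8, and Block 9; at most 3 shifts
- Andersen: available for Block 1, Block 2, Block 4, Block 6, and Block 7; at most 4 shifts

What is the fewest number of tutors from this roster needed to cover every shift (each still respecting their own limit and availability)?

12 slots to fill and no one can take more than 4, so at least ⌈12/4⌉ = 3 tutors are needed.
Any 3 tutors together have capacity at most 4+4+3 = 11 < 12 slots, so 3 can never suffice.
Kapoor, Mbeki, Baptiste, and Santos alone can cover everything: Block 1→Kapoor+Mbeki, Block 2→Mbeki+Baptiste, Block 3→Mbeki+Santos, Block 4→Kapoor, Block 5→Santos, Block 6→Kapoor, Block 7→Santos, Block 8→Baptiste, Block 9→Mbeki.

4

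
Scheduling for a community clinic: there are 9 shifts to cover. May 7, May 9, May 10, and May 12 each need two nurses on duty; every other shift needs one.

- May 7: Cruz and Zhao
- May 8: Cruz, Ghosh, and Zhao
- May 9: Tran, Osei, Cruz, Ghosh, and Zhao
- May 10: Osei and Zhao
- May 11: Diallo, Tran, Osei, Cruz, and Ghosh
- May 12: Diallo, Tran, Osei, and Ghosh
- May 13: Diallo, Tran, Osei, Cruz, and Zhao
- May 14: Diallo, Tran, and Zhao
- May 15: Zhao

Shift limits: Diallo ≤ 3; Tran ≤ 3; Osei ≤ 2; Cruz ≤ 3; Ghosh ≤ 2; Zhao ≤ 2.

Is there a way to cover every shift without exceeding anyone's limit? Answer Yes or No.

Total capacity is 15 and 13 slots are needed, so capacity alone doesn't rule it out.
Shifts {May 7, May 10, May 15} need 5 worker-slots in total, but the nurses available for any of those shifts (Osei, Cruz, and Zhao) can supply at most 4 among them. So no valid schedule exists.

No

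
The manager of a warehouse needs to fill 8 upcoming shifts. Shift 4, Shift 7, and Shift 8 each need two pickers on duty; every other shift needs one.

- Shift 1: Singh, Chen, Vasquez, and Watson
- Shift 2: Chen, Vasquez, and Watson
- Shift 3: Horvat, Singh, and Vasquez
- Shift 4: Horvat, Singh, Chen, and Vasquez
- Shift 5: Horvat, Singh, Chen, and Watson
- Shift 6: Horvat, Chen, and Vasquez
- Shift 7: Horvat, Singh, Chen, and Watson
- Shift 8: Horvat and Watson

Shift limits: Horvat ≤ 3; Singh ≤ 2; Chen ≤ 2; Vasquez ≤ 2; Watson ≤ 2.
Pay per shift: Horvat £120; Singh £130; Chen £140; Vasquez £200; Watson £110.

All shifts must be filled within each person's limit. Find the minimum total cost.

Shift 8 can only be covered by Horvat and Watson, so that assignment is forced.
Picking the cheapest available picker for each shift independently would cost £1280, but that ignores the shift limits.
An optimal schedule: Shift 1→Vasquez, Shift 2→Chen, Shift 3→Horvat, Shift 4→Singh+Vasquez, Shift 5→Singh, Shift 6→Horvat, Shift 7→Chen+Watson, Shift 8→Horvat+Watson.
Total: 200 + 140 + 120 + 130 + 200 + 130 + 120 + 140 + 110 + 120 + 110 = £1520.

£1520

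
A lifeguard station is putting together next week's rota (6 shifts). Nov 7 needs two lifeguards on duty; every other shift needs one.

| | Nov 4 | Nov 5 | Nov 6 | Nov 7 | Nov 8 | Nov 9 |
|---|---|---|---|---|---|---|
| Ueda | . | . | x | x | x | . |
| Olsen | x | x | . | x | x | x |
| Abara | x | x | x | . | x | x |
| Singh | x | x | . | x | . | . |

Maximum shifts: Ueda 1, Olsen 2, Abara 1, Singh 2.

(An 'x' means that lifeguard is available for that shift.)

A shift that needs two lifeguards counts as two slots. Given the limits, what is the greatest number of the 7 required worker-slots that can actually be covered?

Total capacity across all lifeguards is 1+2+1+2 = 6, and 7 slots are needed, so at most 6 can be filled.
An assignment achieving 6: Nov 4→Olsen, Nov 5→Singh, Nov 6→Ueda, Nov 7→Singh, Nov 8→Abara, Nov 9→Olsen.
Loads: Ueda 1/1, Olsen 2/2, Abara 1/1, Singh 2/2.

6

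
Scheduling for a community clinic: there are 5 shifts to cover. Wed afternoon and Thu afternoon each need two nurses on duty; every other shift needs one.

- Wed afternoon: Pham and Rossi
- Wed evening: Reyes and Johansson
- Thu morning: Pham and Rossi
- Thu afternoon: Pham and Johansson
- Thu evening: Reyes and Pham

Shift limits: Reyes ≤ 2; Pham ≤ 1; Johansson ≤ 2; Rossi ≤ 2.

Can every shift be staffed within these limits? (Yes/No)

No

Total capacity is 7 and 7 slots are needed, so capacity alone doesn't rule it out.
Shifts {Wed afternoon, Thu afternoon} need 4 worker-slots in total, but the nurses available for any of those shifts (Pham, Johansson, and Rossi) can supply at most 3 among them. So no valid schedule exists.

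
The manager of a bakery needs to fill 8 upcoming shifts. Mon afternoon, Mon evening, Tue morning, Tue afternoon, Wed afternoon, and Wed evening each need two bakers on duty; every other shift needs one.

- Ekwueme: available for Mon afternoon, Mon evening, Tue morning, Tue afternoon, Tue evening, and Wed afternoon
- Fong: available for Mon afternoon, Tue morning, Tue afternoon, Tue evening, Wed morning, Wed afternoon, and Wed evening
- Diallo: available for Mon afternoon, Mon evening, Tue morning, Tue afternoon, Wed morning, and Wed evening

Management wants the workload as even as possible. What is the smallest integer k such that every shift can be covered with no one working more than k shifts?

With 3 bakers and 14 worker-slots to fill, someone must work at least ⌈14/3⌉ = 5 shifts, so k ≥ 5.
k = 5 works: Mon afternoon→Ekwueme+Fong, Mon evening→Ekwueme+Diallo, Tue morning→Ekwueme+Diallo, Tue afternoon→Fong+Diallo, Tue evening→Ekwueme, Wed morning→Fong, Wed afternoon→Ekwueme+Fong, Wed evening→Fong+Diallo.
Loads: Ekwueme 5, Fong 5, Diallo 4 — all ≤ 5.

5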